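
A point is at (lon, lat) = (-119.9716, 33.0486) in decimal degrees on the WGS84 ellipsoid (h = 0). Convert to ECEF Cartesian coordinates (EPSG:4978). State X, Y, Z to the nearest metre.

X -2673471 m, Y -4635893 m, Z 3458478 m

WGS84: a = 6378137 m, e² = 0.006694380; N(φ) = a/√(1−e²sin²φ) = 6384495.787 m.
X = (N+h)·cosφ·cosλ = -2673471.078 m; Y = (N+h)·cosφ·sinλ = -4635892.970 m; Z = (N(1−e²)+h)·sinφ = 3458477.811 m.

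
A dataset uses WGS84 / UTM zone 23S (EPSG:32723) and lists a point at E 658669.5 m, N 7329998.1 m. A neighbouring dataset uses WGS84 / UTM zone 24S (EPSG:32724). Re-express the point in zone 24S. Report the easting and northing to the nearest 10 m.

E 48720 m, N 7323730 m

UTM 23S → geographic: φ = -24.13450007°, λ = -43.43850006°.
UTM 24S (λ₀ = -39°) forward: E = 48723.345 m, N = 7323725.664 m.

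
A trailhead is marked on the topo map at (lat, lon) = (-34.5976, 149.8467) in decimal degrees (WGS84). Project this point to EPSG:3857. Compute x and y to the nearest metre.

Web Mercator is spherical with R = a = 6378137 m.
x = R·λ = 6378137 × 2.615318288 = 16680858.341 m.
y = R·ln tan(π/4 + φ/2) = 6378137 × -0.644283772 = -4109330.167 m.

x 16680858 m, y -4109330 m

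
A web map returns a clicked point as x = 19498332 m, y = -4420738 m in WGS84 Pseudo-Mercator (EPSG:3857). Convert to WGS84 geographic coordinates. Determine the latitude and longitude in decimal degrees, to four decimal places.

lat -36.8681°, lon 175.1565°

R = 6378137 m. λ = x/R = 175.15649650°.
φ = 2·arctan(exp(y/R)) − 90° = 2·arctan(0.50002) − 90° = -36.86810330°.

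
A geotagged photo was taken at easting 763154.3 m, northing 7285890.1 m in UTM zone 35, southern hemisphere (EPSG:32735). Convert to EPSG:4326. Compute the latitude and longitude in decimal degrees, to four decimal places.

lat -24.5185°, lon 29.5972°

Zone 35S: λ₀ = 27°, k₀ = 0.9996, false easting 500000 m, false northing 10000000 m.
Meridian distance M = (N − FN)/k₀ = -2715196.0 m.
Inverse transverse Mercator on WGS84 gives φ = -24.51849979°, λ = 29.59719978°.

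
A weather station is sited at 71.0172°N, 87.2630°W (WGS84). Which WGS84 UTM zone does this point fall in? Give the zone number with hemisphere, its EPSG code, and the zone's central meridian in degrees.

UTM zone = ⌊(λ + 180)/6⌋ + 1; -87.2630° ∈ [-90°, -84°) → zone 16.
Hemisphere: N (φ ≥ 0).
Central meridian λ₀ = 6×16 − 183 = -87°.
EPSG code: 32616.

Zone 16N (EPSG:32616), central meridian -87°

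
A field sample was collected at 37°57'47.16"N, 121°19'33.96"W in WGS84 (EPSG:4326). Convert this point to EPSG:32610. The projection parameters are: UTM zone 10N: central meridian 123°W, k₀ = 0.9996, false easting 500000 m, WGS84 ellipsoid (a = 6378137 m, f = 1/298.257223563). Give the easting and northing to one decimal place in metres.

E 647042.7 m, N 4203042.4 m

Zone 10 central meridian λ₀ = 6×10 − 183 = -123°; Δλ = +1.6739°.
Transverse Mercator on WGS84 with k₀ = 0.9996 gives E = 647042.695 m, N = 4203042.422 m.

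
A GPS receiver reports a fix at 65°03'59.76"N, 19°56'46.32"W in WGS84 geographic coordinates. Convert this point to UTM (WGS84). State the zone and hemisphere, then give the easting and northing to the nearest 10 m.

Zone 27N: E 549570 m, N 7216290 m

Longitude -19.9462° lies in the 6° band [-24°, -18°), giving zone 27; latitude is north of the equator, so 27N.
Zone 27 central meridian λ₀ = 6×27 − 183 = -21°; Δλ = +1.0538°.
Transverse Mercator on WGS84 with k₀ = 0.9996 gives E = 549568.129 m, N = 7216290.419 m.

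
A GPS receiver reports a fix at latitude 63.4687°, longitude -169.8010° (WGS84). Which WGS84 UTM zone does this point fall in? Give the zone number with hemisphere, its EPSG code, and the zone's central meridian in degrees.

Zone 2N (EPSG:32602), central meridian -171°

UTM zone = ⌊(λ + 180)/6⌋ + 1; -169.8010° ∈ [-174°, -168°) → zone 2.
Hemisphere: N (φ ≥ 0).
Central meridian λ₀ = 6×2 − 183 = -171°.
EPSG code: 32602.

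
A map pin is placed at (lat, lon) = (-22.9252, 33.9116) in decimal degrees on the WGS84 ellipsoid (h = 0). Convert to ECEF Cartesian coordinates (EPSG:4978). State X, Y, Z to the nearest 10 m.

X 4877600 m, Y 3279050 m, Z -2469090 m

WGS84: a = 6378137 m, e² = 0.006694380; N(φ) = a/√(1−e²sin²φ) = 6381378.791 m.
X = (N+h)·cosφ·cosλ = 4877600.879 m; Y = (N+h)·cosφ·sinλ = 3279045.381 m; Z = (N(1−e²)+h)·sinφ = -2469092.114 m.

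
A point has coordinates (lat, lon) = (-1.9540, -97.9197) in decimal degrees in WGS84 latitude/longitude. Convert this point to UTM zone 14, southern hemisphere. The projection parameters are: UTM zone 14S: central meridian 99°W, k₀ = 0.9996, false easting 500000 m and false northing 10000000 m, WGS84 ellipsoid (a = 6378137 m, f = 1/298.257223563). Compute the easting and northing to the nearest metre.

Zone 14 central meridian λ₀ = 6×14 − 183 = -99°; Δλ = +1.0803°.
Transverse Mercator on WGS84 with k₀ = 0.9996 gives E = 620148.061 m, N = 9783984.825 m.

E 620148 m, N 9783985 m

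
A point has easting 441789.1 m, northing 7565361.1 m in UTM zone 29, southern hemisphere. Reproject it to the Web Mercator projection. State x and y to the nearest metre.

x -1064660 m, y -2513374 m

Unproject from UTM 29S (λ₀ = -9°) → φ = -22.01539979°, λ = -9.56399952°.
Web Mercator (R = 6378137 m): x = -1064659.557 m, y = -2513374.264 m.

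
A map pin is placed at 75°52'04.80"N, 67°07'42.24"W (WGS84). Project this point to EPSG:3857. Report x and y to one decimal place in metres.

x -7472699.3 m, y 13316559.3 m

Web Mercator is spherical with R = a = 6378137 m.
x = R·λ = 6378137 × -1.171611602 = -7472699.306 m.
y = R·ln tan(π/4 + φ/2) = 6378137 × 2.087844665 = 13316559.310 m.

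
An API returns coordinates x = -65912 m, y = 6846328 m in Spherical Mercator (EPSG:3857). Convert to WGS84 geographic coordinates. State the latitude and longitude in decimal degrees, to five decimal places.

R = 6378137 m. λ = x/R = -0.59209757°.
φ = 2·arctan(exp(y/R)) − 90° = 2·arctan(2.92533) − 90° = 52.25479816°.

lat 52.25480°, lon -0.59210°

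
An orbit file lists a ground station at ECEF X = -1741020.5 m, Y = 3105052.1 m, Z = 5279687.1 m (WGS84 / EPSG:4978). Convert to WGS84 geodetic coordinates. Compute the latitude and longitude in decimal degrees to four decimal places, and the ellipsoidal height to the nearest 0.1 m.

λ = atan2(Y, X) = 119.27959910°; p = √(X²+Y²) = 3559845.6 m.
Bowring's method on WGS84 (a = 6378137 m, b = 6356752.314 m) gives φ = 56.18810012°, h = 4286.837 m.

lat 56.1881°, lon 119.2796°, h 4286.8 m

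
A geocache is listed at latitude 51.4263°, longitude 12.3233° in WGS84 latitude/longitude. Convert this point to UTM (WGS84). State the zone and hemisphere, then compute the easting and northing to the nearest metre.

Zone 33N: E 313918 m, N 5700632 m

Longitude 12.3233° lies in the 6° band [12°, 18°), giving zone 33; latitude is north of the equator, so 33N.
Zone 33 central meridian λ₀ = 6×33 − 183 = 15°; Δλ = -2.6767°.
Transverse Mercator on WGS84 with k₀ = 0.9996 gives E = 313918.414 m, N = 5700632.107 m.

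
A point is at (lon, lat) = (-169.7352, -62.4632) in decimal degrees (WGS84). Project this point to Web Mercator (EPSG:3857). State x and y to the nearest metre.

Web Mercator is spherical with R = a = 6378137 m.
x = R·λ = 6378137 × -2.962438097 = -18894836.034 m.
y = R·ln tan(π/4 + φ/2) = 6378137 × -1.406338552 = -8969819.953 m.

x -18894836 m, y -8969820 m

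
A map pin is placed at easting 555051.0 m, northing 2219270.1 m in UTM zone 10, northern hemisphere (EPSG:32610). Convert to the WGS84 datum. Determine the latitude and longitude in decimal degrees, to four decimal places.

lat 20.0696°, lon -122.4735°

Zone 10N: λ₀ = -123°, k₀ = 0.9996, false easting 500000 m.
Meridian distance M = (N − FN)/k₀ = 2220158.2 m.
Inverse transverse Mercator on WGS84 gives φ = 20.06960023°, λ = -122.47350002°.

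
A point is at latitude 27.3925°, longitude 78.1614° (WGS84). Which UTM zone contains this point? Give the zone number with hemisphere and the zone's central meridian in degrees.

UTM zone = ⌊(λ + 180)/6⌋ + 1; 78.1614° ∈ [78°, 84°) → zone 44.
Hemisphere: N (φ ≥ 0).
Central meridian λ₀ = 6×44 − 183 = 81°.

Zone 44N, central meridian 81°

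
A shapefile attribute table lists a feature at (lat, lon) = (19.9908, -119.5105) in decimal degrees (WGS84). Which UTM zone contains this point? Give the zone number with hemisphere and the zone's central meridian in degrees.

UTM zone = ⌊(λ + 180)/6⌋ + 1; -119.5105° ∈ [-120°, -114°) → zone 11.
Hemisphere: N (φ ≥ 0).
Central meridian λ₀ = 6×11 − 183 = -117°.

Zone 11N, central meridian -117°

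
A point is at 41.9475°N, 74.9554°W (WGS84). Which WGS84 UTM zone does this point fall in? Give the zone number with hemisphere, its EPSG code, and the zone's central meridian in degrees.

Zone 18N (EPSG:32618), central meridian -75°

UTM zone = ⌊(λ + 180)/6⌋ + 1; -74.9554° ∈ [-78°, -72°) → zone 18.
Hemisphere: N (φ ≥ 0).
Central meridian λ₀ = 6×18 − 183 = -75°.
EPSG code: 32618.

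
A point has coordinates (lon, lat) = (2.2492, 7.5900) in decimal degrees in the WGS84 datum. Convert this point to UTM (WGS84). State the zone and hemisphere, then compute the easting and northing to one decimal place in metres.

Zone 31N: E 417179.6 m, N 839043.8 m

Longitude 2.2492° lies in the 6° band [0°, 6°), giving zone 31; latitude is north of the equator, so 31N.
Zone 31 central meridian λ₀ = 6×31 − 183 = 3°; Δλ = -0.7508°.
Transverse Mercator on WGS84 with k₀ = 0.9996 gives E = 417179.591 m, N = 839043.835 m.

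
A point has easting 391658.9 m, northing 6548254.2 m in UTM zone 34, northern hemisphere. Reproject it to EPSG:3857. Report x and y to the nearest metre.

x 2127404 m, y 8193345 m

Unproject from UTM 34N (λ₀ = 21°) → φ = 59.05990042°, λ = 19.11079969°.
Web Mercator (R = 6378137 m): x = 2127404.490 m, y = 8193344.944 m.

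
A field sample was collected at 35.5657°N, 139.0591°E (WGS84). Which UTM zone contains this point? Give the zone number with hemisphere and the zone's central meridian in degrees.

UTM zone = ⌊(λ + 180)/6⌋ + 1; 139.0591° ∈ [138°, 144°) → zone 54.
Hemisphere: N (φ ≥ 0).
Central meridian λ₀ = 6×54 − 183 = 141°.

Zone 54N, central meridian 141°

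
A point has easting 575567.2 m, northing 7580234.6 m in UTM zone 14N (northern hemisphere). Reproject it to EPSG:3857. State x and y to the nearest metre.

x -10816514 m, y 10544291 m

Unproject from UTM 14N (λ₀ = -99°) → φ = 68.32510032°, λ = -97.16639919°.
Web Mercator (R = 6378137 m): x = -10816514.080 m, y = 10544290.655 m.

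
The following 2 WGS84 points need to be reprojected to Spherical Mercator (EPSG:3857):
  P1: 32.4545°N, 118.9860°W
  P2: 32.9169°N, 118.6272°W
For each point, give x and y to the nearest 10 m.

P1: x -13245460 m, y 3823120 m; P2: x -13205520 m, y 3884280 m

Web Mercator: x = R·λ, y = R·ln tan(π/4+φ/2), R = 6378137 m.
P1 (32.4545°, -118.9860°) → (-13245460.932, 3823119.796) m.
P2 (32.9169°, -118.6272°) → (-13205519.498, 3884279.016) m.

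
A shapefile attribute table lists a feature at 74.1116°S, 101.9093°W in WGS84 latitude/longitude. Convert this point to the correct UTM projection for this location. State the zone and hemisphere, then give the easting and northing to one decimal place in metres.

Longitude -101.9093° lies in the 6° band [-102°, -96°), giving zone 14; latitude is south of the equator, so 14S.
Zone 14 central meridian λ₀ = 6×14 − 183 = -99°; Δλ = -2.9093°.
Transverse Mercator on WGS84 with k₀ = 0.9996 gives E = 411130.381 m, N = 1773340.744 m.

Zone 14S: E 411130.4 m, N 1773340.7 m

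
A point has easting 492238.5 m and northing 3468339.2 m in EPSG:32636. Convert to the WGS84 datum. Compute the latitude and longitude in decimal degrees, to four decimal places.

lat 31.3495°, lon 32.9184°

Zone 36N: λ₀ = 33°, k₀ = 0.9996, false easting 500000 m.
Meridian distance M = (N − FN)/k₀ = 3469727.1 m.
Inverse transverse Mercator on WGS84 gives φ = 31.34949965°, λ = 32.91839974°.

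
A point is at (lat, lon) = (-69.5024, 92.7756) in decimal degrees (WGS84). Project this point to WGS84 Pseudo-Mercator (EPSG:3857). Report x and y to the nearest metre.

Web Mercator is spherical with R = a = 6378137 m.
x = R·λ = 6378137 × 1.619239686 = 10327732.550 m.
y = R·ln tan(π/4 + φ/2) = 6378137 × -1.710320531 = -10908658.663 m.

x 10327733 m, y -10908659 m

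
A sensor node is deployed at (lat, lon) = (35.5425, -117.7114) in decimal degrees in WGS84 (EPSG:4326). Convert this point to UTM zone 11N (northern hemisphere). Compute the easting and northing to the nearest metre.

E 435514 m, N 3933440 m

Zone 11 central meridian λ₀ = 6×11 − 183 = -117°; Δλ = -0.7114°.
Transverse Mercator on WGS84 with k₀ = 0.9996 gives E = 435514.390 m, N = 3933439.676 m.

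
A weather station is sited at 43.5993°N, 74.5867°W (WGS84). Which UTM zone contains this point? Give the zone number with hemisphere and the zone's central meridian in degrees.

Zone 18N, central meridian -75°

UTM zone = ⌊(λ + 180)/6⌋ + 1; -74.5867° ∈ [-78°, -72°) → zone 18.
Hemisphere: N (φ ≥ 0).
Central meridian λ₀ = 6×18 − 183 = -75°.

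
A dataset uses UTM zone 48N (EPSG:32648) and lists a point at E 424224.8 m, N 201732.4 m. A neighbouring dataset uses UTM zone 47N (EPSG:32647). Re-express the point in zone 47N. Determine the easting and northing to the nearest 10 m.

E 1092400 m, N 202600 m

UTM 48N → geographic: φ = 1.82500030°, λ = 104.31870026°.
UTM 47N (λ₀ = 99°) forward: E = 1092395.397 m, N = 202595.624 m.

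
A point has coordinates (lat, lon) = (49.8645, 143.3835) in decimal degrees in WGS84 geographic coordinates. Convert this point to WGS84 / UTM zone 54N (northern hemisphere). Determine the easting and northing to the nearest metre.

E 671290 m, N 5526290 m

Zone 54 central meridian λ₀ = 6×54 − 183 = 141°; Δλ = +2.3835°.
Transverse Mercator on WGS84 with k₀ = 0.9996 gives E = 671289.785 m, N = 5526289.948 m.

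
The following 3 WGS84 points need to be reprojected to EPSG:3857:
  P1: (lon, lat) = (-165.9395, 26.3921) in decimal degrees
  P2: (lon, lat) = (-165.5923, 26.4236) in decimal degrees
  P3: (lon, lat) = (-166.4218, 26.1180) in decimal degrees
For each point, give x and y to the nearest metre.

P1: x -18472301 m, y 3047726 m; P2: x -18433651 m, y 3051641 m; P3: x -18525990 m, y 3013703 m

Web Mercator: x = R·λ, y = R·ln tan(π/4+φ/2), R = 6378137 m.
P1 (26.3921°, -165.9395°) → (-18472300.642, 3047725.815) m.
P2 (26.4236°, -165.5923°) → (-18433650.515, 3051640.917) m.
P3 (26.1180°, -166.4218°) → (-18525990.033, 3013703.104) m.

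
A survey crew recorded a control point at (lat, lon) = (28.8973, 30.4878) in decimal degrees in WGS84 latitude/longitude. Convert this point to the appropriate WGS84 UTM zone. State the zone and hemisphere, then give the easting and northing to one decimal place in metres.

Longitude 30.4878° lies in the 6° band [30°, 36°), giving zone 36; latitude is north of the equator, so 36N.
Zone 36 central meridian λ₀ = 6×36 − 183 = 33°; Δλ = -2.5122°.
Transverse Mercator on WGS84 with k₀ = 0.9996 gives E = 255028.279 m, N = 3199203.752 m.

Zone 36N: E 255028.3 m, N 3199203.8 m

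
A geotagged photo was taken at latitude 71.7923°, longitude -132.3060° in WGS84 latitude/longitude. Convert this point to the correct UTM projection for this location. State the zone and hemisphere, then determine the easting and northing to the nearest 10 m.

Longitude -132.3060° lies in the 6° band [-138°, -132°), giving zone 8; latitude is north of the equator, so 8N.
Zone 8 central meridian λ₀ = 6×8 − 183 = -135°; Δλ = +2.6940°.
Transverse Mercator on WGS84 with k₀ = 0.9996 gives E = 593924.737 m, N = 7967863.594 m.

Zone 8N: E 593920 m, N 7967860 m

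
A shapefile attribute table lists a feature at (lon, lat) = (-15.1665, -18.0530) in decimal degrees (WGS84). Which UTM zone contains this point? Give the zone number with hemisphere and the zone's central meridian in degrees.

Zone 28S, central meridian -15°

UTM zone = ⌊(λ + 180)/6⌋ + 1; -15.1665° ∈ [-18°, -12°) → zone 28.
Hemisphere: S (φ < 0).
Central meridian λ₀ = 6×28 − 183 = -15°.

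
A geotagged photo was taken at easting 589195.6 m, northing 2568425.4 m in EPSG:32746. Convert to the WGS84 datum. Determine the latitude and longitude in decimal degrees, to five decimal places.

Zone 46S: λ₀ = 93°, k₀ = 0.9996, false easting 500000 m, false northing 10000000 m.
Meridian distance M = (N − FN)/k₀ = -7434548.4 m.
Inverse transverse Mercator on WGS84 gives φ = -66.98860009°, λ = 95.04500062°.

lat -66.98860°, lon 95.04500°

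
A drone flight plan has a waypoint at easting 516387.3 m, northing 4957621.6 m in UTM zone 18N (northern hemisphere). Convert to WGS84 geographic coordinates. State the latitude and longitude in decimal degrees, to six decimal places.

Zone 18N: λ₀ = -75°, k₀ = 0.9996, false easting 500000 m.
Meridian distance M = (N − FN)/k₀ = 4959605.4 m.
Inverse transverse Mercator on WGS84 gives φ = 44.77179964°, λ = -74.79290013°.

lat 44.771800°, lon -74.792900°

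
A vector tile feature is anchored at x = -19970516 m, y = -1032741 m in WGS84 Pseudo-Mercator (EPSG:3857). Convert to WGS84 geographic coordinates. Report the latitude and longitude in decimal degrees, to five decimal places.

lat -9.23700°, lon -179.39820°

R = 6378137 m. λ = x/R = -179.39819755°.
φ = 2·arctan(exp(y/R)) − 90° = 2·arctan(0.85051) − 90° = -9.23699578°.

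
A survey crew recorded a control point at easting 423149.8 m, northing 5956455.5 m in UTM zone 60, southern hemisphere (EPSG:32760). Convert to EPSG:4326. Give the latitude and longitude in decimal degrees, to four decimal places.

lat -36.5342°, lon 176.1415°

Zone 60S: λ₀ = 177°, k₀ = 0.9996, false easting 500000 m, false northing 10000000 m.
Meridian distance M = (N − FN)/k₀ = -4045162.6 m.
Inverse transverse Mercator on WGS84 gives φ = -36.53420045°, λ = 176.14150016°.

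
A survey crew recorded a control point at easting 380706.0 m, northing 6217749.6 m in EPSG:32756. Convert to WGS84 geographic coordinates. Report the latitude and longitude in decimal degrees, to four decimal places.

lat -34.1744°, lon 151.7056°

Zone 56S: λ₀ = 153°, k₀ = 0.9996, false easting 500000 m, false northing 10000000 m.
Meridian distance M = (N − FN)/k₀ = -3783763.9 m.
Inverse transverse Mercator on WGS84 gives φ = -34.17440023°, λ = 151.70559966°.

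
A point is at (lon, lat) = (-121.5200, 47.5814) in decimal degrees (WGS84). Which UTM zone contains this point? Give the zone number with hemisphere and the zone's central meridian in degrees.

UTM zone = ⌊(λ + 180)/6⌋ + 1; -121.5200° ∈ [-126°, -120°) → zone 10.
Hemisphere: N (φ ≥ 0).
Central meridian λ₀ = 6×10 − 183 = -123°.

Zone 10N, central meridian -123°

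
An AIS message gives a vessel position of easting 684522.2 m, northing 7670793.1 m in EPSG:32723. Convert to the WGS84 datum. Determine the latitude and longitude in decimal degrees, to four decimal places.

Zone 23S: λ₀ = -45°, k₀ = 0.9996, false easting 500000 m, false northing 10000000 m.
Meridian distance M = (N − FN)/k₀ = -2330139.0 m.
Inverse transverse Mercator on WGS84 gives φ = -21.05450000°, λ = -43.22409969°.

lat -21.0545°, lon -43.2241°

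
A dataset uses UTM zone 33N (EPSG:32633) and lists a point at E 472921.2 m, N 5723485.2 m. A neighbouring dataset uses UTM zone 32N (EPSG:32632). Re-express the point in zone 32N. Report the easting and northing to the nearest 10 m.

E 887780 m, N 5738320 m

UTM 33N → geographic: φ = 51.66170021°, λ = 14.60849949°.
UTM 32N (λ₀ = 9°) forward: E = 887779.029 m, N = 5738320.357 m.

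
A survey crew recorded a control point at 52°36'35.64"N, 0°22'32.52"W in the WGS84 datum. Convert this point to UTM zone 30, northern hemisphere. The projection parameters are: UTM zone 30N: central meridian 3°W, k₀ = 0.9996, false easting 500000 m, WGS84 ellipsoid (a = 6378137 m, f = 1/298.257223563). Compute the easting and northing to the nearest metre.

Zone 30 central meridian λ₀ = 6×30 − 183 = -3°; Δλ = +2.6243°.
Transverse Mercator on WGS84 with k₀ = 0.9996 gives E = 677684.725 m, N = 5832110.612 m.

E 677685 m, N 5832111 m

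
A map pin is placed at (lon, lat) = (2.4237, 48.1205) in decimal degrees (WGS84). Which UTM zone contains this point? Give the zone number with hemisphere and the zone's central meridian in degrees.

Zone 31N, central meridian 3°

UTM zone = ⌊(λ + 180)/6⌋ + 1; 2.4237° ∈ [0°, 6°) → zone 31.
Hemisphere: N (φ ≥ 0).
Central meridian λ₀ = 6×31 − 183 = 3°.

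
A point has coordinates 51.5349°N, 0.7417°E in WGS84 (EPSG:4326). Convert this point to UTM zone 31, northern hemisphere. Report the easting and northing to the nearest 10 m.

E 343370 m, N 5711730 m

Zone 31 central meridian λ₀ = 6×31 − 183 = 3°; Δλ = -2.2583°.
Transverse Mercator on WGS84 with k₀ = 0.9996 gives E = 343374.103 m, N = 5711727.917 m.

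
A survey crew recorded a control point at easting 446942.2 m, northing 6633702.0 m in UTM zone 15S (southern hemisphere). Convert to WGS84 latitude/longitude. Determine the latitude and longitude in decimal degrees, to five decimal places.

lat -30.42760°, lon -93.55250°

Zone 15S: λ₀ = -93°, k₀ = 0.9996, false easting 500000 m, false northing 10000000 m.
Meridian distance M = (N − FN)/k₀ = -3367645.1 m.
Inverse transverse Mercator on WGS84 gives φ = -30.42759998°, λ = -93.55249980°.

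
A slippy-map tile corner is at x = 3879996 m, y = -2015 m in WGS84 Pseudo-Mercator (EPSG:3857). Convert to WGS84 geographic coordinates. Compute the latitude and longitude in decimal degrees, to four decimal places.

lat -0.0181°, lon 34.8546°

R = 6378137 m. λ = x/R = 34.85459709°.
φ = 2·arctan(exp(y/R)) − 90° = 2·arctan(0.99968) − 90° = -0.01810105°.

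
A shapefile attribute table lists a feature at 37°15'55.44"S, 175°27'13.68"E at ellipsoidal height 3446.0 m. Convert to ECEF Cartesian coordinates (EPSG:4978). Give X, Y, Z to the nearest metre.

X -5068957 m, Y 403048 m, Z -3842962 m

WGS84: a = 6378137 m, e² = 0.006694380; N(φ) = a/√(1−e²sin²φ) = 6385978.772 m.
X = (N+h)·cosφ·cosλ = -5068956.659 m; Y = (N+h)·cosφ·sinλ = 403048.433 m; Z = (N(1−e²)+h)·sinφ = -3842961.714 m.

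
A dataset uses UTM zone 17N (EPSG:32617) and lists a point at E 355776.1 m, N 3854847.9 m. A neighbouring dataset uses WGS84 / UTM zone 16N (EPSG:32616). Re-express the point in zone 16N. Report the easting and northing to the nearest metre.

UTM 17N → geographic: φ = 34.82570037°, λ = -82.57710029°.
UTM 16N (λ₀ = -87°) forward: E = 904591.589 m, N = 3862642.727 m.

E 904592 m, N 3862643 m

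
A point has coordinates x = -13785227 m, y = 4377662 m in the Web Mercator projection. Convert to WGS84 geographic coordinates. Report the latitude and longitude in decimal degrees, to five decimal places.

lat 36.55790°, lon -123.83480°

R = 6378137 m. λ = x/R = -123.83480109°.
φ = 2·arctan(exp(y/R)) − 90° = 2·arctan(1.98646) − 90° = 36.55790286°.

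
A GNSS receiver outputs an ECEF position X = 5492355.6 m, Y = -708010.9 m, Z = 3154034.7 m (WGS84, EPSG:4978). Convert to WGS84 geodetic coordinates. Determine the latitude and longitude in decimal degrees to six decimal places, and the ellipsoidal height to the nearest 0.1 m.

lat 29.829300°, lon -7.345400°, h 125.1 m

λ = atan2(Y, X) = -7.34540023°; p = √(X²+Y²) = 5537801.9 m.
Bowring's method on WGS84 (a = 6378137 m, b = 6356752.314 m) gives φ = 29.82929982°, h = 125.076 m.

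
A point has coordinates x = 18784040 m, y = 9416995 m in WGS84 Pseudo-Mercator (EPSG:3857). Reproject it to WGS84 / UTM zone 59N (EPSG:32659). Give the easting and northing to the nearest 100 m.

E 390500 m, N 7128300 m

Web Mercator inverse (R = 6378137 m) → φ = 64.26350085°, λ = 168.73990230°.
UTM 59N forward: E = 390513.609 m, N = 7128322.868 m.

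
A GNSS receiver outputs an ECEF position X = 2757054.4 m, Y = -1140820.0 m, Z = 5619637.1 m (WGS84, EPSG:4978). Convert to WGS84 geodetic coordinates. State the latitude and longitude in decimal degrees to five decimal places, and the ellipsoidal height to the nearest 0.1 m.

λ = atan2(Y, X) = -22.47890038°; p = √(X²+Y²) = 2983759.2 m.
Bowring's method on WGS84 (a = 6378137 m, b = 6356752.314 m) gives φ = 62.19289973°, h = 1199.612 m.

lat 62.19290°, lon -22.47890°, h 1199.6 m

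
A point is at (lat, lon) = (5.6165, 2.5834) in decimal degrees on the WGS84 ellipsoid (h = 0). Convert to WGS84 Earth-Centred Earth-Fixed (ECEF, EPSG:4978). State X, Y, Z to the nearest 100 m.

X 6341300 m, Y 286100 m, Z 620100 m

WGS84: a = 6378137 m, e² = 0.006694380; N(φ) = a/√(1−e²sin²φ) = 6378341.498 m.
X = (N+h)·cosφ·cosλ = 6341269.344 m; Y = (N+h)·cosφ·sinλ = 286114.370 m; Z = (N(1−e²)+h)·sinφ = 620066.163 m.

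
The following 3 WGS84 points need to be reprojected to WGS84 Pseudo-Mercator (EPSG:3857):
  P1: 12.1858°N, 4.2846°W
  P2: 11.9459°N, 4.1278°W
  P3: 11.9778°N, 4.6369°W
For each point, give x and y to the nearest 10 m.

P1: x -476960 m, y 1366860 m; P2: x -459500 m, y 1339550 m; P3: x -516180 m, y 1343180 m

Web Mercator: x = R·λ, y = R·ln tan(π/4+φ/2), R = 6378137 m.
P1 (12.1858°, -4.2846°) → (-476959.490, 1366860.972) m.
P2 (11.9459°, -4.1278°) → (-459504.594, 1339552.097) m.
P3 (11.9778°, -4.6369°) → (-516177.347, 1343182.010) m.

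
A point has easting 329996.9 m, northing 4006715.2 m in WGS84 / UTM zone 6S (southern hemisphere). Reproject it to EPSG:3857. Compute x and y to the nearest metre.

Unproject from UTM 6S (λ₀ = -147°) → φ = -54.05970011°, λ = -149.59749931°.
Web Mercator (R = 6378137 m): x = -16653117.447 m, y = -7181470.897 m.

x -16653117 m, y -7181471 m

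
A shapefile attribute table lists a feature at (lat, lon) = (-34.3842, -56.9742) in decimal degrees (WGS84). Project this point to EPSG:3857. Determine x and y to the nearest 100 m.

x -6342300 m, y -4080500 m

Web Mercator is spherical with R = a = 6378137 m.
x = R·λ = 6378137 × -0.994387379 = -6342338.932 m.
y = R·ln tan(π/4 + φ/2) = 6378137 × -0.639764889 = -4080508.108 m.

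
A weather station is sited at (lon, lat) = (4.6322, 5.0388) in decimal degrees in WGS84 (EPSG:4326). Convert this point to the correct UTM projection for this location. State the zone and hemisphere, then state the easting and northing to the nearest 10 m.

Longitude 4.6322° lies in the 6° band [0°, 6°), giving zone 31; latitude is north of the equator, so 31N.
Zone 31 central meridian λ₀ = 6×31 − 183 = 3°; Δλ = +1.6322°.
Transverse Mercator on WGS84 with k₀ = 0.9996 gives E = 680950.036 m, N = 557179.611 m.

Zone 31N: E 680950 m, N 557180 m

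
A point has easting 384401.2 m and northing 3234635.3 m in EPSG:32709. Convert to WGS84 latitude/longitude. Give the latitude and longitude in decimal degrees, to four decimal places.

lat -61.0062°, lon -131.1380°

Zone 9S: λ₀ = -129°, k₀ = 0.9996, false easting 500000 m, false northing 10000000 m.
Meridian distance M = (N − FN)/k₀ = -6768071.9 m.
Inverse transverse Mercator on WGS84 gives φ = -61.00619961°, λ = -131.13800072°.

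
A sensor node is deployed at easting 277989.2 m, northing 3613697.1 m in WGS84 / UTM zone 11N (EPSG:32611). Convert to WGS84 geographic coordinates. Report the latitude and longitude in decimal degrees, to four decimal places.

lat 32.6386°, lon -119.3667°

Zone 11N: λ₀ = -117°, k₀ = 0.9996, false easting 500000 m.
Meridian distance M = (N − FN)/k₀ = 3615143.2 m.
Inverse transverse Mercator on WGS84 gives φ = 32.63859970°, λ = -119.36669998°.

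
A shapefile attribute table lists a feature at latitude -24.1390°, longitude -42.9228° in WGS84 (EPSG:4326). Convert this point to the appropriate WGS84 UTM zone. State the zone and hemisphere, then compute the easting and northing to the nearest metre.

Zone 23S: E 711078 m, N 7328819 m

Longitude -42.9228° lies in the 6° band [-48°, -42°), giving zone 23; latitude is south of the equator, so 23S.
Zone 23 central meridian λ₀ = 6×23 − 183 = -45°; Δλ = +2.0772°.
Transverse Mercator on WGS84 with k₀ = 0.9996 gives E = 711077.683 m, N = 7328818.893 m.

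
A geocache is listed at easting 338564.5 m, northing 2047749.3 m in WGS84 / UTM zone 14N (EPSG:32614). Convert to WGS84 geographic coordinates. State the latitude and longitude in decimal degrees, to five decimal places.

lat 18.51410°, lon -100.52930°

Zone 14N: λ₀ = -99°, k₀ = 0.9996, false easting 500000 m.
Meridian distance M = (N − FN)/k₀ = 2048568.7 m.
Inverse transverse Mercator on WGS84 gives φ = 18.51409974°, λ = -100.52930004°.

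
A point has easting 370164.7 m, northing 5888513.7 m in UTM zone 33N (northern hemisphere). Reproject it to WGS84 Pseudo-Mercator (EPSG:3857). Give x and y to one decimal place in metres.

Unproject from UTM 33N (λ₀ = 15°) → φ = 53.13020039°, λ = 13.05940051°.
Web Mercator (R = 6378137 m): x = 1453765.815 m, y = 7007117.875 m.

x 1453765.8 m, y 7007117.9 m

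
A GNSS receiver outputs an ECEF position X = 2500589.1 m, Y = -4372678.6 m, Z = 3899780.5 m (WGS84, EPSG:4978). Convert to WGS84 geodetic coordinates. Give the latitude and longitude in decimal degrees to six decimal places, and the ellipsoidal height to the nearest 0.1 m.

lat 37.933400°, lon -60.236200°, h 267.5 m

λ = atan2(Y, X) = -60.23620032°; p = √(X²+Y²) = 5037188.1 m.
Bowring's method on WGS84 (a = 6378137 m, b = 6356752.314 m) gives φ = 37.93339964°, h = 267.488 m.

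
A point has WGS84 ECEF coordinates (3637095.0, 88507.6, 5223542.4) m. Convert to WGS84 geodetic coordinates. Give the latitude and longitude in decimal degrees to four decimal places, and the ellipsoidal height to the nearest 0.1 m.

lat 55.3232°, lon 1.3940°, h 1950.9 m

λ = atan2(Y, X) = 1.39400024°; p = √(X²+Y²) = 3638171.7 m.
Bowring's method on WGS84 (a = 6378137 m, b = 6356752.314 m) gives φ = 55.32320025°, h = 1950.940 m.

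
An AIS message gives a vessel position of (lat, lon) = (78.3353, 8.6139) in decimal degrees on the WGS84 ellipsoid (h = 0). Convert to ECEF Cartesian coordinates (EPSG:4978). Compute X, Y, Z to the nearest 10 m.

X 1279120 m, Y 193770 m, Z 6224610 m

WGS84: a = 6378137 m, e² = 0.006694380; N(φ) = a/√(1−e²sin²φ) = 6398712.265 m.
X = (N+h)·cosφ·cosλ = 1279123.932 m; Y = (N+h)·cosφ·sinλ = 193766.732 m; Z = (N(1−e²)+h)·sinφ = 6224612.503 m.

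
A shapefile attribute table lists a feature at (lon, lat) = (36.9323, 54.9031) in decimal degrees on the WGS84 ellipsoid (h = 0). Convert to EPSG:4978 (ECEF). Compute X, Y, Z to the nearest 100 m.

X 2937900 m, Y 2208500 m, Z 5195200 m

WGS84: a = 6378137 m, e² = 0.006694380; N(φ) = a/√(1−e²sin²φ) = 6392476.549 m.
X = (N+h)·cosφ·cosλ = 2937936.146 m; Y = (N+h)·cosφ·sinλ = 2208455.861 m; Z = (N(1−e²)+h)·sinφ = 5195188.791 m.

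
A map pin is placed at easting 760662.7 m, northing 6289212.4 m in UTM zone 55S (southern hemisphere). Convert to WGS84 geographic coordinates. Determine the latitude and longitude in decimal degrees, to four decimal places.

lat -33.5049°, lon 149.8060°

Zone 55S: λ₀ = 147°, k₀ = 0.9996, false easting 500000 m, false northing 10000000 m.
Meridian distance M = (N − FN)/k₀ = -3712272.5 m.
Inverse transverse Mercator on WGS84 gives φ = -33.50490036°, λ = 149.80600013°.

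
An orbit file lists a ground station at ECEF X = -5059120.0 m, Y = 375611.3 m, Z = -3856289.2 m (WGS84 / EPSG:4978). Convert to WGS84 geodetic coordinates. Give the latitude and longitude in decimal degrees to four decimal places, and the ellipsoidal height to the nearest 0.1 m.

λ = atan2(Y, X) = 175.75389995°; p = √(X²+Y²) = 5073044.4 m.
Bowring's method on WGS84 (a = 6378137 m, b = 6356752.314 m) gives φ = -37.42589963°, h = 2061.717 m.

lat -37.4259°, lon 175.7539°, h 2061.7 m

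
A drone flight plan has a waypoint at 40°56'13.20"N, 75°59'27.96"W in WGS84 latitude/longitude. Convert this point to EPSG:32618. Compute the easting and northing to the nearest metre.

Zone 18 central meridian λ₀ = 6×18 − 183 = -75°; Δλ = -0.9911°.
Transverse Mercator on WGS84 with k₀ = 0.9996 gives E = 416567.059 m, N = 4532236.348 m.

E 416567 m, N 4532236 m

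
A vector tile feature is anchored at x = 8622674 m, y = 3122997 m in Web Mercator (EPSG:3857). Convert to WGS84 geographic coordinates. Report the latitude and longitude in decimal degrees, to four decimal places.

lat 26.9962°, lon 77.4588°

R = 6378137 m. λ = x/R = 77.45879844°.
φ = 2·arctan(exp(y/R)) − 90° = 2·arctan(1.63173) − 90° = 26.99620002°.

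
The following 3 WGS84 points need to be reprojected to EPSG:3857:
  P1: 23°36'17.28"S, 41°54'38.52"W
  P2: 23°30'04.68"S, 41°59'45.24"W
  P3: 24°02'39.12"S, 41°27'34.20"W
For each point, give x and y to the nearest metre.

Web Mercator: x = R·λ, y = R·ln tan(π/4+φ/2), R = 6378137 m.
P1 (-23.6048°, -41.9107°) → (-4665477.783, -2705324.682) m.
P2 (-23.5013°, -41.9959°) → (-4674962.203, -2692756.024) m.
P3 (-24.0442°, -41.4595°) → (-4615250.429, -2758794.997) m.

P1: x -4665478 m, y -2705325 m; P2: x -4674962 m, y -2692756 m; P3: x -4615250 m, y -2758795 m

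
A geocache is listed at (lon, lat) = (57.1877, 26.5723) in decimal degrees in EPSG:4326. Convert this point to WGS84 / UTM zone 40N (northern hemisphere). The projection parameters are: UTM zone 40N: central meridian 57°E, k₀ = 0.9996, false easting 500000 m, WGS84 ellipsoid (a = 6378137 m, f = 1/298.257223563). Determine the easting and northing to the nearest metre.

Zone 40 central meridian λ₀ = 6×40 − 183 = 57°; Δλ = +0.1877°.
Transverse Mercator on WGS84 with k₀ = 0.9996 gives E = 518692.646 m, N = 2939078.663 m.

E 518693 m, N 2939079 m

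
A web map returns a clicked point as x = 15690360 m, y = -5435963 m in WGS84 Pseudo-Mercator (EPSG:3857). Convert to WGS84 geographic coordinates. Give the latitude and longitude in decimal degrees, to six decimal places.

lat -43.809202°, lon 140.948902°

R = 6378137 m. λ = x/R = 140.94890201°.
φ = 2·arctan(exp(y/R)) − 90° = 2·arctan(0.42644) − 90° = -43.80920153°.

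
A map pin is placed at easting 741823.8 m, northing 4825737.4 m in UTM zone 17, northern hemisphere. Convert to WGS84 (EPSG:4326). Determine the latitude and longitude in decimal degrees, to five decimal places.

lat 43.54540°, lon -78.00660°

Zone 17N: λ₀ = -81°, k₀ = 0.9996, false easting 500000 m.
Meridian distance M = (N − FN)/k₀ = 4827668.5 m.
Inverse transverse Mercator on WGS84 gives φ = 43.54539956°, λ = -78.00659943°.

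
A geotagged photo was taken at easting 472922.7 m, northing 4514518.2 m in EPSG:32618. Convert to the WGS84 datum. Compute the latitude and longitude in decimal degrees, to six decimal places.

Zone 18N: λ₀ = -75°, k₀ = 0.9996, false easting 500000 m.
Meridian distance M = (N − FN)/k₀ = 4516324.7 m.
Inverse transverse Mercator on WGS84 gives φ = 40.78120021°, λ = -75.32090057°.

lat 40.781200°, lon -75.320901°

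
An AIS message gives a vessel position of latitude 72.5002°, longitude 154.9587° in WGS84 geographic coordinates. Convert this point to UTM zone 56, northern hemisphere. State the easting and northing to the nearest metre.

Zone 56 central meridian λ₀ = 6×56 − 183 = 153°; Δλ = +1.9587°.
Transverse Mercator on WGS84 with k₀ = 0.9996 gives E = 565729.351 m, N = 8045798.680 m.

E 565729 m, N 8045799 m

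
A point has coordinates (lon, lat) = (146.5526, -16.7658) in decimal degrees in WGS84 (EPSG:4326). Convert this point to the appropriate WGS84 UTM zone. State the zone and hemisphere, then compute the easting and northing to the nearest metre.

Zone 55S: E 452318 m, N 8146299 m

Longitude 146.5526° lies in the 6° band [144°, 150°), giving zone 55; latitude is south of the equator, so 55S.
Zone 55 central meridian λ₀ = 6×55 − 183 = 147°; Δλ = -0.4474°.
Transverse Mercator on WGS84 with k₀ = 0.9996 gives E = 452318.136 m, N = 8146299.339 m.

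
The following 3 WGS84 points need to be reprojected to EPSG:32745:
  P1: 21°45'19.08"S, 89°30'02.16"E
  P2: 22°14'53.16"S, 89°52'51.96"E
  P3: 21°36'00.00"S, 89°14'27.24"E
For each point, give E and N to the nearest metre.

UTM zone 45S: λ₀ = 87°, k₀ = 0.9996.
P1 (-21.7553°, 89.5006°) → (758614.465, 7592164.876) m.
P2 (-22.2481°, 89.8811°) → (796959.393, 7536882.938) m.
P3 (-21.6000°, 89.2409°) → (731994.054, 7609775.676) m.

P1: E 758614 m, N 7592165 m; P2: E 796959 m, N 7536883 m; P3: E 731994 m, N 7609776 m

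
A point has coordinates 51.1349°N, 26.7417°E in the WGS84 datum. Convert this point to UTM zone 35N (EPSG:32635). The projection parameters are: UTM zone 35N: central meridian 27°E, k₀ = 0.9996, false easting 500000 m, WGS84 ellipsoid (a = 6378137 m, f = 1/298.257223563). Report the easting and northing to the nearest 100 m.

Zone 35 central meridian λ₀ = 6×35 − 183 = 27°; Δλ = -0.2583°.
Transverse Mercator on WGS84 with k₀ = 0.9996 gives E = 481927.814 m, N = 5664858.170 m.

E 481900 m, N 5664900 m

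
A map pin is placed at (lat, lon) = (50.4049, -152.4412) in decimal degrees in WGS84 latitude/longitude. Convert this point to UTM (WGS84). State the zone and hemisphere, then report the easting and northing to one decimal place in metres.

Zone 5N: E 539710.1 m, N 5583800.1 m

Longitude -152.4412° lies in the 6° band [-156°, -150°), giving zone 5; latitude is north of the equator, so 5N.
Zone 5 central meridian λ₀ = 6×5 − 183 = -153°; Δλ = +0.5588°.
Transverse Mercator on WGS84 with k₀ = 0.9996 gives E = 539710.097 m, N = 5583800.132 m.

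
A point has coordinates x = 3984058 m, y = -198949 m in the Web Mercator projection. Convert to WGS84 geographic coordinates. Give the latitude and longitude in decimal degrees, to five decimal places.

lat -1.78690°, lon 35.78940°

R = 6378137 m. λ = x/R = 35.78940194°.
φ = 2·arctan(exp(y/R)) − 90° = 2·arctan(0.96929) − 90° = -1.78689953°.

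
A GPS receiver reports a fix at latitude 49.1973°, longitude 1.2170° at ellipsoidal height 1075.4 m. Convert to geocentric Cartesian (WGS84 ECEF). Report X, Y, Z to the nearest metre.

WGS84: a = 6378137 m, e² = 0.006694380; N(φ) = a/√(1−e²sin²φ) = 6390405.079 m.
X = (N+h)·cosφ·cosλ = 4175610.908 m; Y = (N+h)·cosφ·sinλ = 88706.060 m; Z = (N(1−e²)+h)·sinφ = 4805739.531 m.

X 4175611 m, Y 88706 m, Z 4805740 m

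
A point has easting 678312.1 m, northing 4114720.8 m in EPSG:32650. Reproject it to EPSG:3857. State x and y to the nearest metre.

x 13247932 m, y 4461698 m

Unproject from UTM 50N (λ₀ = 117°) → φ = 37.16189997°, λ = 119.00819953°.
Web Mercator (R = 6378137 m): x = 13247932.172 m, y = 4461697.645 m.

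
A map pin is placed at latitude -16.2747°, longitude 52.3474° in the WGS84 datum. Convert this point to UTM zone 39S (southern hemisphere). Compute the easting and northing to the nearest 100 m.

E 644000 m, N 8200200 m

Zone 39 central meridian λ₀ = 6×39 − 183 = 51°; Δλ = +1.3474°.
Transverse Mercator on WGS84 with k₀ = 0.9996 gives E = 643973.095 m, N = 8200203.972 m.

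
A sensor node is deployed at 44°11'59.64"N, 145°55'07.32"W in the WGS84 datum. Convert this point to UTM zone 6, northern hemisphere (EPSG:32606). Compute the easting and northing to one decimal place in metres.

Zone 6 central meridian λ₀ = 6×6 − 183 = -147°; Δλ = +1.0813°.
Transverse Mercator on WGS84 with k₀ = 0.9996 gives E = 586400.819 m, N = 4894644.108 m.

E 586400.8 m, N 4894644.1 m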